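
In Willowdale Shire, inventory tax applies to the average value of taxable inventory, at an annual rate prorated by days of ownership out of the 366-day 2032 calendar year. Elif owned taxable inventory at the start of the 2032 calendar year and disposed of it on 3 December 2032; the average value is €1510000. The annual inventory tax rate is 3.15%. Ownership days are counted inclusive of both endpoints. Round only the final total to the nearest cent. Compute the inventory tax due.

Days held (1 January – 3 December 2032): 338 out of 366
Tax = €1510000 × 3.15% × 338/366 = €43926.1475

€43926.15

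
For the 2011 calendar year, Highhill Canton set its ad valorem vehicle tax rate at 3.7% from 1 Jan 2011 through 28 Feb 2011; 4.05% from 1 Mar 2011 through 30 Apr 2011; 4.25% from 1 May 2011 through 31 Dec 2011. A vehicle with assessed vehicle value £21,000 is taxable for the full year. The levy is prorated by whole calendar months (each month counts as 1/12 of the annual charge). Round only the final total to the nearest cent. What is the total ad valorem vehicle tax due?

£866.25

1 Jan – 28 Feb 2011: 2 months at 3.7% → £21,000 × 3.7% × 2/12 = £129.5000
1 Mar – 30 Apr 2011: 2 months at 4.05% → £21,000 × 4.05% × 2/12 = £141.7500
1 May – 31 Dec 2011: 8 months at 4.25% → £21,000 × 4.25% × 8/12 = £595.0000
Total = £866.2500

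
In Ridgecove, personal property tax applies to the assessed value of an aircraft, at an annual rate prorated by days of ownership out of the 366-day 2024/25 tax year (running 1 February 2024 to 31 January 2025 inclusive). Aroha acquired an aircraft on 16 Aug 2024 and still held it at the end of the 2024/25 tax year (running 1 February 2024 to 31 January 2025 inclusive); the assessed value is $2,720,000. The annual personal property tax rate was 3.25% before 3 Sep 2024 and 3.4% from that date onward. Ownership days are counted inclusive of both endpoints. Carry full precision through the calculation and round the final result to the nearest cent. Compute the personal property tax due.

16 Aug – 2 Sep 2024: 18 days at 3.25% → $2,720,000 × 3.25% × 18/366 = $4,347.5410
3 Sep 2024 – 31 Jan 2025: 151 days at 3.4% → $2,720,000 × 3.4% × 151/366 = $38,154.3169
Total = $42,501.8579

$42,501.86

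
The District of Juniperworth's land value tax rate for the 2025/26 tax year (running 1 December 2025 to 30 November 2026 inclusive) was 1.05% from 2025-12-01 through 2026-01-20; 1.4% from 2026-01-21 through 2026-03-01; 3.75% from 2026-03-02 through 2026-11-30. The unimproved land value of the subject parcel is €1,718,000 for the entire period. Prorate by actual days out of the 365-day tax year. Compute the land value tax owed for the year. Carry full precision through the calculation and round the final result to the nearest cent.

2025-12-01 to 2026-01-20: 51 days at 1.05% → €1,718,000 × 1.05% × 51/365 = €2,520.5178
2026-01-21 to 2026-03-01: 40 days at 1.4% → €1,718,000 × 1.4% × 40/365 = €2,635.8356
2026-03-02 to 2026-11-30: 274 days at 3.75% → €1,718,000 × 3.75% × 274/365 = €48,362.8767
Total = €53,519.2301

€53,519.23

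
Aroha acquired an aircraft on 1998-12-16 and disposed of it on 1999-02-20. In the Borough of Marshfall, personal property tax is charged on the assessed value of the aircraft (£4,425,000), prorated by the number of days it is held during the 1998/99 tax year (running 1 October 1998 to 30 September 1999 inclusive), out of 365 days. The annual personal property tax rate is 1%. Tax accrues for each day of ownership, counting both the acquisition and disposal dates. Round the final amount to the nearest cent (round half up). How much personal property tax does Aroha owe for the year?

£8,122.60

Days held (1998-12-16 to 1999-02-20): 67 out of 365
Tax = £4,425,000 × 1% × 67/365 = £8,122.6027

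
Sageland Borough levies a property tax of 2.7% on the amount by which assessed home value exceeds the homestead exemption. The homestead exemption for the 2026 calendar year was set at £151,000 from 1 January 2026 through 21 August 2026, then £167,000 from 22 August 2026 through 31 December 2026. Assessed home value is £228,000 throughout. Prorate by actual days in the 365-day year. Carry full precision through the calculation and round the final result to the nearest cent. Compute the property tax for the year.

1 January – 21 August 2026: 233 days, exemption £151,000 → (£228,000 − £151,000) × 2.7% × 233/365 = £1,327.1425
22 August – 31 December 2026: 132 days, exemption £167,000 → (£228,000 − £167,000) × 2.7% × 132/365 = £595.6274
Total = £1,922.7699

£1,922.77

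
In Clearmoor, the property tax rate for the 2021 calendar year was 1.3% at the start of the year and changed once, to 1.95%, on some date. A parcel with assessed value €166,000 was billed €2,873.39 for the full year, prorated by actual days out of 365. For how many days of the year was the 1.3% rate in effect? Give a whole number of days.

Let d = days at the first rate; then 365 − d days at the second rate.
€166,000 × [1.3%·d + 1.95%·(365−d)] / 365 = €2,873.39
Solving gives d = 123, so the new rate took effect on 4 May 2021.

123 days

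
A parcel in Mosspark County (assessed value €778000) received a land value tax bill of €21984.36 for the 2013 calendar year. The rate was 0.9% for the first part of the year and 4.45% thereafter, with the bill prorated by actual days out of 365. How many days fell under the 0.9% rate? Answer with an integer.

Let d = days at the first rate; then 365 − d days at the second rate.
€778000 × [0.9%·d + 4.45%·(365−d)] / 365 = €21984.36
Solving gives d = 167, so the new rate took effect on June 17, 2013.

167 days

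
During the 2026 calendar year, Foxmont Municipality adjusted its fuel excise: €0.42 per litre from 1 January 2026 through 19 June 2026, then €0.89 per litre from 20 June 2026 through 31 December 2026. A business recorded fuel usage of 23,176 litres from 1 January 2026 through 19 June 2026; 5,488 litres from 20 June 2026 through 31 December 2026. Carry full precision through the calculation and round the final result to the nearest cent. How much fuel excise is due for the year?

1 January – 19 June 2026: 23,176 litres at €0.42/litre → €9733.92
20 June – 31 December 2026: 5,488 litres at €0.89/litre → €4884.32

€14618.24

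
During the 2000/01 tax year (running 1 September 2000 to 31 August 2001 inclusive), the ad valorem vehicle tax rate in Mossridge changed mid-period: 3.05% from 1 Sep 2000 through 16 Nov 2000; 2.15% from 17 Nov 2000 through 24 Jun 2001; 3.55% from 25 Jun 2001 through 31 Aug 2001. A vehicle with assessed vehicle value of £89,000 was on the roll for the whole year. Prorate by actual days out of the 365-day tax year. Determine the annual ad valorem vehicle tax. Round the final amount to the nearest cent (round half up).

£2,314.61

1 Sep – 16 Nov 2000: 77 days at 3.05% → £89,000 × 3.05% × 77/365 = £572.6479
17 Nov 2000 – 24 Jun 2001: 220 days at 2.15% → £89,000 × 2.15% × 220/365 = £1,153.3425
25 Jun – 31 Aug 2001: 68 days at 3.55% → £89,000 × 3.55% × 68/365 = £588.6192
Total = £2,314.6096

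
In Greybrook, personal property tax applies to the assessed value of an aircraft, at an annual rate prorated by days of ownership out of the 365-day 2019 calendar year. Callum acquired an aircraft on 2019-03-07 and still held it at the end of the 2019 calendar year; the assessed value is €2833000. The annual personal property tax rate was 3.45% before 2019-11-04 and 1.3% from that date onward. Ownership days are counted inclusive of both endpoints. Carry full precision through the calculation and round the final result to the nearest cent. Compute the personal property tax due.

2019-03-07 to 2019-11-03: 242 days at 3.45% → €2833000 × 3.45% × 242/365 = €64801.9644
2019-11-04 to 2019-12-31: 58 days at 1.3% → €2833000 × 1.3% × 58/365 = €5852.2795
Total = €70654.2438

€70654.24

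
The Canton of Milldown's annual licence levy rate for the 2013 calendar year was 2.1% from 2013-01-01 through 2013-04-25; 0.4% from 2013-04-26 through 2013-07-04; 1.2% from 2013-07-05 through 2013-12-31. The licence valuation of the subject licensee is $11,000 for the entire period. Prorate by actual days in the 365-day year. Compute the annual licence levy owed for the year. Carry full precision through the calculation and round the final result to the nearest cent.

2013-01-01 to 2013-04-25: 115 days at 2.1% → $11,000 × 2.1% × 115/365 = $72.7808
2013-04-26 to 2013-07-04: 70 days at 0.4% → $11,000 × 0.4% × 70/365 = $8.4384
2013-07-05 to 2013-12-31: 180 days at 1.2% → $11,000 × 1.2% × 180/365 = $65.0959
Total = $146.3151

$146.32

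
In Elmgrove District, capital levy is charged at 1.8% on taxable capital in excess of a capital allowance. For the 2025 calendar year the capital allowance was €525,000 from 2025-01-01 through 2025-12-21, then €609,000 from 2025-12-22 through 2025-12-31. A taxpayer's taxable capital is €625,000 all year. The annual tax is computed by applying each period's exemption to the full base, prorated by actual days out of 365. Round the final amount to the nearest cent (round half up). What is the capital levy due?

2025-01-01 to 2025-12-21: 355 days, exemption €525,000 → (€625,000 − €525,000) × 1.8% × 355/365 = €1,750.6849
2025-12-22 to 2025-12-31: 10 days, exemption €609,000 → (€625,000 − €609,000) × 1.8% × 10/365 = €7.8904
Total = €1,758.5753

€1,758.58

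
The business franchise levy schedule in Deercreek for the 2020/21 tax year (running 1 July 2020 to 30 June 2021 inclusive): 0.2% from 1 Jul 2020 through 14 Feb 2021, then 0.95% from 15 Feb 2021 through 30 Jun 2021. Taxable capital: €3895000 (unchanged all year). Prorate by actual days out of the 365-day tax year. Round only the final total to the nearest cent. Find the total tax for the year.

€18674.66

1 Jul 2020 – 14 Feb 2021: 229 days at 0.2% → €3895000 × 0.2% × 229/365 = €4887.4247
15 Feb – 30 Jun 2021: 136 days at 0.95% → €3895000 × 0.95% × 136/365 = €13787.2329
Total = €18674.6575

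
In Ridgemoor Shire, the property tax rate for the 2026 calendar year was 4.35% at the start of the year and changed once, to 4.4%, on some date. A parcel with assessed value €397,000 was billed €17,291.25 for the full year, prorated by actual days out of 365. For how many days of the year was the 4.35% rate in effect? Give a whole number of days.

Let d = days at the first rate; then 365 − d days at the second rate.
€397,000 × [4.35%·d + 4.4%·(365−d)] / 365 = €17,291.25
Solving gives d = 325, so the new rate took effect on 22 Nov 2026.

325 days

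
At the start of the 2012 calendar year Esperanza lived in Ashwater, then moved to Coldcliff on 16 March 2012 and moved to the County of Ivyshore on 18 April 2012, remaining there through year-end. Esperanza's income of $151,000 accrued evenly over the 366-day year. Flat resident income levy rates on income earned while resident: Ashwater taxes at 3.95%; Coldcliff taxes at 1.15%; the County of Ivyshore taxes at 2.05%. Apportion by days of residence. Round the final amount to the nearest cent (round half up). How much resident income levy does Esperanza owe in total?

$3,560.88

Ashwater, 1 January – 15 March 2012: 75 days → $151,000 × 3.95% × 75/366 = $1,222.2336
Coldcliff, 16 March – 17 April 2012: 33 days → $151,000 × 1.15% × 33/366 = $156.5697
The County of Ivyshore, 18 April – 31 December 2012: 258 days → $151,000 × 2.05% × 258/366 = $2,182.0738
Total = $3,560.8770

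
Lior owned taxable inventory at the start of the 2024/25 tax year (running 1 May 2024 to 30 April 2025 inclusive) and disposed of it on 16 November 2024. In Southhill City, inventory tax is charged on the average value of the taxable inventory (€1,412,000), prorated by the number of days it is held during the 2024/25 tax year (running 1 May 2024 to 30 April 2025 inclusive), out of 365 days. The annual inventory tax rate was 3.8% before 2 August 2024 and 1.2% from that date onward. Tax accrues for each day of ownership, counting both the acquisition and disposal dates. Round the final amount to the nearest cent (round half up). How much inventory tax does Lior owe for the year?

1 May – 1 August 2024: 93 days at 3.8% → €1,412,000 × 3.8% × 93/365 = €13,671.2548
2 August – 16 November 2024: 107 days at 1.2% → €1,412,000 × 1.2% × 107/365 = €4,967.1452
Total = €18,638.4000

€18,638.40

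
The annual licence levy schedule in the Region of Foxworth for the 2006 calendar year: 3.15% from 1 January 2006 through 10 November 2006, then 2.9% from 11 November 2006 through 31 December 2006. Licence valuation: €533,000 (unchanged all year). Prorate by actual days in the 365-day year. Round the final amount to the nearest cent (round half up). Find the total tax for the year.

1 January – 10 November 2006: 314 days at 3.15% → €533,000 × 3.15% × 314/365 = €14,443.5699
11 November – 31 December 2006: 51 days at 2.9% → €533,000 × 2.9% × 51/365 = €2,159.7452
Total = €16,603.3151

€16,603.32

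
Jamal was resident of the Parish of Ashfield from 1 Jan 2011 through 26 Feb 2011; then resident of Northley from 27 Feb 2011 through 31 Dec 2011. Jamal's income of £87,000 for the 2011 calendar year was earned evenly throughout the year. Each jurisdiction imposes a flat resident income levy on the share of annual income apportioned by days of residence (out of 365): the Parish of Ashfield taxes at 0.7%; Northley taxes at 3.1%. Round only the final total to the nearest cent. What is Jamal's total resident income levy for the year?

The Parish of Ashfield, 1 Jan – 26 Feb 2011: 57 days → £87,000 × 0.7% × 57/365 = £95.1041
Northley, 27 Feb – 31 Dec 2011: 308 days → £87,000 × 3.1% × 308/365 = £2,275.8247
Total = £2,370.9288

£2,370.93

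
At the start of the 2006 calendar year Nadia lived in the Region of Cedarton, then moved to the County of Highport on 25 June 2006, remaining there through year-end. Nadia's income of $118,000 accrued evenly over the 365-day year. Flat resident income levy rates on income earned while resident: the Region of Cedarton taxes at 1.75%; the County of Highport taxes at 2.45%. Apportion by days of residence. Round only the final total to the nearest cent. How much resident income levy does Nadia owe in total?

$2,494.97

The Region of Cedarton, 1 January – 24 June 2006: 175 days → $118,000 × 1.75% × 175/365 = $990.0685
The County of Highport, 25 June – 31 December 2006: 190 days → $118,000 × 2.45% × 190/365 = $1,504.9041
Total = $2,494.9726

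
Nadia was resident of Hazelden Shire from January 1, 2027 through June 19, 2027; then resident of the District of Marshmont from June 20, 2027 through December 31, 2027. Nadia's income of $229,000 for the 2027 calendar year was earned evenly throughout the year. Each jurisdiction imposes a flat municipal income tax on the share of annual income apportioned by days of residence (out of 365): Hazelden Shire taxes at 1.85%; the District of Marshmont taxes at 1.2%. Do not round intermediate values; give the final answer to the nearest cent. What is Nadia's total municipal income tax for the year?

Hazelden Shire, January 1 – June 19, 2027: 170 days → $229,000 × 1.85% × 170/365 = $1,973.1644
The District of Marshmont, June 20 – December 31, 2027: 195 days → $229,000 × 1.2% × 195/365 = $1,468.1096
Total = $3,441.2740

$3,441.27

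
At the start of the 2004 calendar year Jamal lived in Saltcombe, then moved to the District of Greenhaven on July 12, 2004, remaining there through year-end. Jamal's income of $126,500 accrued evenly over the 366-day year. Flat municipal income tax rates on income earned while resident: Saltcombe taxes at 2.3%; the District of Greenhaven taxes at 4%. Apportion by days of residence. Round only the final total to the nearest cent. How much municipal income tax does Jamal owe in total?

$3,925.99

Saltcombe, January 1 – July 11, 2004: 193 days → $126,500 × 2.3% × 193/366 = $1,534.2445
The District of Greenhaven, July 12 – December 31, 2004: 173 days → $126,500 × 4% × 173/366 = $2,391.7486
Total = $3,925.9932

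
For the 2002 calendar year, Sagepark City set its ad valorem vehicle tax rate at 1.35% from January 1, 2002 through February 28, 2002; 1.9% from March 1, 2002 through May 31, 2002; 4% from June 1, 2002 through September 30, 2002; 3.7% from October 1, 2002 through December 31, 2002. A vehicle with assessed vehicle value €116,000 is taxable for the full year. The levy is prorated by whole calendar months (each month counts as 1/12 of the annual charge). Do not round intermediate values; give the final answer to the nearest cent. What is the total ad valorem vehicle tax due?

€3,431.67

January 1 – February 28, 2002: 2 months at 1.35% → €116,000 × 1.35% × 2/12 = €261.0000
March 1 – May 31, 2002: 3 months at 1.9% → €116,000 × 1.9% × 3/12 = €551.0000
June 1 – September 30, 2002: 4 months at 4% → €116,000 × 4% × 4/12 = €1,546.6667
October 1 – December 31, 2002: 3 months at 3.7% → €116,000 × 3.7% × 3/12 = €1,073.0000
Total = €3,431.6667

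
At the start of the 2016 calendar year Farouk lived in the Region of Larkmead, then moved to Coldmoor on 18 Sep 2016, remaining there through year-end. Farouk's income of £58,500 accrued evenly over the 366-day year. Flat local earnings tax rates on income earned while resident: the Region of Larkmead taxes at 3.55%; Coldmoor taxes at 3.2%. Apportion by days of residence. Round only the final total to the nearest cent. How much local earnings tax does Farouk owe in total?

£2,018.01

The Region of Larkmead, 1 Jan – 17 Sep 2016: 261 days → £58,500 × 3.55% × 261/366 = £1,480.9611
Coldmoor, 18 Sep – 31 Dec 2016: 105 days → £58,500 × 3.2% × 105/366 = £537.0492
Total = £2,018.0102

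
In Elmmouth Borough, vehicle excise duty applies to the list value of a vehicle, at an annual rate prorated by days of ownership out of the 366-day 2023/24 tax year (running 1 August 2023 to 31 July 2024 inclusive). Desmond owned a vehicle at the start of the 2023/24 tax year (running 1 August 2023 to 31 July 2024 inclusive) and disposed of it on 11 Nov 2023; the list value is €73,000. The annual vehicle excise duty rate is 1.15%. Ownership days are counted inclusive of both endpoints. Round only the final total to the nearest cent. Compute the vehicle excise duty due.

Days held (1 Aug – 11 Nov 2023): 103 out of 366
Tax = €73,000 × 1.15% × 103/366 = €236.2527

€236.25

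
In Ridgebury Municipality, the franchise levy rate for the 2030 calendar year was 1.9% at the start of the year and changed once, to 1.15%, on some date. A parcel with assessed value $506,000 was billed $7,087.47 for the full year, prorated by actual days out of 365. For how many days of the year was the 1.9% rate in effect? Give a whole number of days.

Let d = days at the first rate; then 365 − d days at the second rate.
$506,000 × [1.9%·d + 1.15%·(365−d)] / 365 = $7,087.47
Solving gives d = 122, so the new rate took effect on May 3, 2030.

122 days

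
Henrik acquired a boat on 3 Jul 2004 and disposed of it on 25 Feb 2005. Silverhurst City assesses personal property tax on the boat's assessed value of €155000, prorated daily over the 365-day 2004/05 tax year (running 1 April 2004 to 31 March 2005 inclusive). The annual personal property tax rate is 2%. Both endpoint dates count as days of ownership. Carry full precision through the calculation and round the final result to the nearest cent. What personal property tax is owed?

Days held (3 Jul 2004 – 25 Feb 2005): 238 out of 365
Tax = €155000 × 2% × 238/365 = €2021.3699

€2021.37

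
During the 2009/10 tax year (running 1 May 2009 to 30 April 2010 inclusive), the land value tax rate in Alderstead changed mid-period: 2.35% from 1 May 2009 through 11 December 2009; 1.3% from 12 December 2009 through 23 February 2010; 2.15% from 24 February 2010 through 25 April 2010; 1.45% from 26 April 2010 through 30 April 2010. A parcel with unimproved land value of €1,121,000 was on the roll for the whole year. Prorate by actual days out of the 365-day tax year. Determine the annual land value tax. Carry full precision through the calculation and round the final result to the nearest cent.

1 May – 11 December 2009: 225 days at 2.35% → €1,121,000 × 2.35% × 225/365 = €16,239.1438
12 December 2009 – 23 February 2010: 74 days at 1.3% → €1,121,000 × 1.3% × 74/365 = €2,954.5260
24 February – 25 April 2010: 61 days at 2.15% → €1,121,000 × 2.15% × 61/365 = €4,027.9219
26 April – 30 April 2010: 5 days at 1.45% → €1,121,000 × 1.45% × 5/365 = €222.6644
Total = €23,444.2562

€23,444.26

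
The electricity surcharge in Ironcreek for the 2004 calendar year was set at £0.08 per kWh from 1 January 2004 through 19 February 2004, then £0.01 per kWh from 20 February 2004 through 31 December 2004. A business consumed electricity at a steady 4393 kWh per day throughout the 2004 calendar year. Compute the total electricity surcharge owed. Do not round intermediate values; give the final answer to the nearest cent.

1 January – 19 February 2004: 50 days × 4393 kWh/day = 219,650 kWh at £0.08/kWh → £17,572.00
20 February – 31 December 2004: 316 days × 4393 kWh/day = 1,388,188 kWh at £0.01/kWh → £13,881.88

£31,453.88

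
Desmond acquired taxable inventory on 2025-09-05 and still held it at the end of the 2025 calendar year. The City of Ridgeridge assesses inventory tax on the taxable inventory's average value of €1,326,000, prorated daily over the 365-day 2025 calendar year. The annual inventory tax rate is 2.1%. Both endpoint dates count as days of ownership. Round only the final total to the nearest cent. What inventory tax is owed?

Days held (2025-09-05 to 2025-12-31): 118 out of 365
Tax = €1,326,000 × 2.1% × 118/365 = €9,002.2685

€9,002.27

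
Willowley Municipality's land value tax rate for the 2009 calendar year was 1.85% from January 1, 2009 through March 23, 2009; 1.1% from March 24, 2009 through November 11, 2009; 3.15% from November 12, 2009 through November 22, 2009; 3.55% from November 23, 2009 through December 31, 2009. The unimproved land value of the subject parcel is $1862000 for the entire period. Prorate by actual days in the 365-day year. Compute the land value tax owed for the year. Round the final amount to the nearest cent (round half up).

$29644.06

January 1 – March 23, 2009: 82 days at 1.85% → $1862000 × 1.85% × 82/365 = $7738.7781
March 24 – November 11, 2009: 233 days at 1.1% → $1862000 × 1.1% × 233/365 = $13074.8110
November 12 – November 22, 2009: 11 days at 3.15% → $1862000 × 3.15% × 11/365 = $1767.6247
November 23 – December 31, 2009: 39 days at 3.55% → $1862000 × 3.55% × 39/365 = $7062.8466
Total = $29644.0603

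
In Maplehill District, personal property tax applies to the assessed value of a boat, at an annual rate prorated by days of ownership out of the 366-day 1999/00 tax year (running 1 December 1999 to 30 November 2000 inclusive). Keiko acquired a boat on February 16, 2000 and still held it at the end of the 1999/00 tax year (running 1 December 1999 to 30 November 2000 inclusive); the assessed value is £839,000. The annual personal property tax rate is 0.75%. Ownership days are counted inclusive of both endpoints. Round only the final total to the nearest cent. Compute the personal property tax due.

£4,968.67

Days held (February 16 – November 30, 2000): 289 out of 366
Tax = £839,000 × 0.75% × 289/366 = £4,968.6680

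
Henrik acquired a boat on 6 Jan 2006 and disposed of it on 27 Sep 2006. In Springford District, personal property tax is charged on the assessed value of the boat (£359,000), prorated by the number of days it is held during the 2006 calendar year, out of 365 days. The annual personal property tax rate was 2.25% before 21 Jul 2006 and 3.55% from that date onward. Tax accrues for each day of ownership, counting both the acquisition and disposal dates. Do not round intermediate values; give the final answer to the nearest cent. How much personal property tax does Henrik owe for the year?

£6,746.74

6 Jan – 20 Jul 2006: 196 days at 2.25% → £359,000 × 2.25% × 196/365 = £4,337.5068
21 Jul – 27 Sep 2006: 69 days at 3.55% → £359,000 × 3.55% × 69/365 = £2,409.2342
Total = £6,746.7411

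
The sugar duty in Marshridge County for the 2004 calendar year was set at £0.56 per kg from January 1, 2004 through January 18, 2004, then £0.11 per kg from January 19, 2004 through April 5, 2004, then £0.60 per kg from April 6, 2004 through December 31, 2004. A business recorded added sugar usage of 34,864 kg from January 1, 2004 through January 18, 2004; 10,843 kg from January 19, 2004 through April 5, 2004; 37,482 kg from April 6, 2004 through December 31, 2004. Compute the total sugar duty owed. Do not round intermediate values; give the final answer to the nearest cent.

£43,205.77

January 1 – January 18, 2004: 34,864 kg at £0.56/kg → £19,523.84
January 19 – April 5, 2004: 10,843 kg at £0.11/kg → £1,192.73
April 6 – December 31, 2004: 37,482 kg at £0.60/kg → £22,489.20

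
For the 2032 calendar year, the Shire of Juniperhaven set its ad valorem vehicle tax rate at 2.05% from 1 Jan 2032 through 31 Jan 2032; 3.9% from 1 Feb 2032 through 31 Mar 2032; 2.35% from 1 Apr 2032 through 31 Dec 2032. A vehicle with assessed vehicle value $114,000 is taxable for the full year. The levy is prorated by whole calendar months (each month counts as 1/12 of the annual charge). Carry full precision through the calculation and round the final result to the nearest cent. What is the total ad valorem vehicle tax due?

$2,945.00

1 Jan – 31 Jan 2032: 1 month at 2.05% → $114,000 × 2.05% × 1/12 = $194.7500
1 Feb – 31 Mar 2032: 2 months at 3.9% → $114,000 × 3.9% × 2/12 = $741.0000
1 Apr – 31 Dec 2032: 9 months at 2.35% → $114,000 × 2.35% × 9/12 = $2,009.2500
Total = $2,945.0000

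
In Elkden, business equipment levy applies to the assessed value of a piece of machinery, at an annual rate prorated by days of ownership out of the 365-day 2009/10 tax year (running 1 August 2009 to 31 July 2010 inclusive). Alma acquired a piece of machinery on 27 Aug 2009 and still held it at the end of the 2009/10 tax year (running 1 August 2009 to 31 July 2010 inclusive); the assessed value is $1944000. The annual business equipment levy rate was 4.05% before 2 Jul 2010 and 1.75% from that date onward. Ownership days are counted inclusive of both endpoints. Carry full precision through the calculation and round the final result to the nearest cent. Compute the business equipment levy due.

$69448.73

27 Aug 2009 – 1 Jul 2010: 309 days at 4.05% → $1944000 × 4.05% × 309/365 = $66652.5699
2 Jul – 31 Jul 2010: 30 days at 1.75% → $1944000 × 1.75% × 30/365 = $2796.1644
Total = $69448.7342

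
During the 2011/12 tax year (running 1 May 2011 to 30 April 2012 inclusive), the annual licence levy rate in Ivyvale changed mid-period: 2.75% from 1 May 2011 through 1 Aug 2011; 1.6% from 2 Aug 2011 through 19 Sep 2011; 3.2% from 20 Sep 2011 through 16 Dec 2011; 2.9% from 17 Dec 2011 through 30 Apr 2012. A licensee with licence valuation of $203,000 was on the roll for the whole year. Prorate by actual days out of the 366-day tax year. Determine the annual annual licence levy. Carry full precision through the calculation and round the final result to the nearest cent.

1 May – 1 Aug 2011: 93 days at 2.75% → $203,000 × 2.75% × 93/366 = $1,418.5041
2 Aug – 19 Sep 2011: 49 days at 1.6% → $203,000 × 1.6% × 49/366 = $434.8415
20 Sep – 16 Dec 2011: 88 days at 3.2% → $203,000 × 3.2% × 88/366 = $1,561.8798
17 Dec 2011 – 30 Apr 2012: 136 days at 2.9% → $203,000 × 2.9% × 136/366 = $2,187.5191
Total = $5,602.7445

$5,602.74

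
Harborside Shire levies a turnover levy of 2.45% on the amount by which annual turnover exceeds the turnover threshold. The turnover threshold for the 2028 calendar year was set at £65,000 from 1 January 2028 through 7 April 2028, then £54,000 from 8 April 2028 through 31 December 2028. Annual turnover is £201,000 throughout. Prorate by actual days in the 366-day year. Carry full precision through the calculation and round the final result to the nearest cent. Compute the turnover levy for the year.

£3,529.34

1 January – 7 April 2028: 98 days, exemption £65,000 → (£201,000 − £65,000) × 2.45% × 98/366 = £892.1749
8 April – 31 December 2028: 268 days, exemption £54,000 → (£201,000 − £54,000) × 2.45% × 268/366 = £2,637.1639
Total = £3,529.3388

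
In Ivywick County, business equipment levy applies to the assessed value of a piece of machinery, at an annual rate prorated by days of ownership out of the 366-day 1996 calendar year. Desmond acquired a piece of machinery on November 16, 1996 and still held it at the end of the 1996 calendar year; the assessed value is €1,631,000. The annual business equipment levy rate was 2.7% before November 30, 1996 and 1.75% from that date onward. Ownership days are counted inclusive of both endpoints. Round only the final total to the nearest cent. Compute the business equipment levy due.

€4,179.99

November 16 – November 29, 1996: 14 days at 2.7% → €1,631,000 × 2.7% × 14/366 = €1,684.4754
November 30 – December 31, 1996: 32 days at 1.75% → €1,631,000 × 1.75% × 32/366 = €2,495.5191
Total = €4,179.9945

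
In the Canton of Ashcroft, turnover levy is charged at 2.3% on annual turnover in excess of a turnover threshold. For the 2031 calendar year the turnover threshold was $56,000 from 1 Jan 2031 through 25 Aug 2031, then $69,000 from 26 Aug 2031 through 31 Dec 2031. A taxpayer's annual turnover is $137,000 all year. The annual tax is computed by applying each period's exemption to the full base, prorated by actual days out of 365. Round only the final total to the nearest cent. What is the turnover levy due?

1 Jan – 25 Aug 2031: 237 days, exemption $56,000 → ($137,000 − $56,000) × 2.3% × 237/365 = $1,209.6740
26 Aug – 31 Dec 2031: 128 days, exemption $69,000 → ($137,000 − $69,000) × 2.3% × 128/365 = $548.4712
Total = $1,758.1452

$1,758.15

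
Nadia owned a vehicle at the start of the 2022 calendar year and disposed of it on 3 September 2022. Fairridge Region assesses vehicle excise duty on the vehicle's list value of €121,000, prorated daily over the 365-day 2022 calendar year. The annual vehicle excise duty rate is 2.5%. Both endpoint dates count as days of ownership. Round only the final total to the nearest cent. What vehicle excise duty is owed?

€2,038.77

Days held (1 January – 3 September 2022): 246 out of 365
Tax = €121,000 × 2.5% × 246/365 = €2,038.7671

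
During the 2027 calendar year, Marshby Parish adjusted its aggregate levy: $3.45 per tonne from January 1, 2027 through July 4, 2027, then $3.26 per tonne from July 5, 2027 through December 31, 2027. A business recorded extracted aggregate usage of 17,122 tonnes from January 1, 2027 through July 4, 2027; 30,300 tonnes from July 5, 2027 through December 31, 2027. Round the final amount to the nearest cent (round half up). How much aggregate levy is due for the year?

January 1 – July 4, 2027: 17,122 tonnes at $3.45/tonne → $59,070.90
July 5 – December 31, 2027: 30,300 tonnes at $3.26/tonne → $98,778.00

$157,848.90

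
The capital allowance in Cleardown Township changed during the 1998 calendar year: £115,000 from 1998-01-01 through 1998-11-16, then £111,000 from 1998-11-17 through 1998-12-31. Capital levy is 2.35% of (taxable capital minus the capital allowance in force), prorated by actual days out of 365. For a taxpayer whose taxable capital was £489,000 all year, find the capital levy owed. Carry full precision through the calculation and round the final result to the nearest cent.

1998-01-01 to 1998-11-16: 320 days, exemption £115,000 → (£489,000 − £115,000) × 2.35% × 320/365 = £7,705.4247
1998-11-17 to 1998-12-31: 45 days, exemption £111,000 → (£489,000 − £111,000) × 2.35% × 45/365 = £1,095.1644
Total = £8,800.5890

£8,800.59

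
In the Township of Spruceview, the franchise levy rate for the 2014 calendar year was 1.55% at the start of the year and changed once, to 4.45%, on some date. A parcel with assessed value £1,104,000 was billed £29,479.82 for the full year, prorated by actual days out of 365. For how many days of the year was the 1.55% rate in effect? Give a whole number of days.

Let d = days at the first rate; then 365 − d days at the second rate.
£1,104,000 × [1.55%·d + 4.45%·(365−d)] / 365 = £29,479.82
Solving gives d = 224, so the new rate took effect on 13 August 2014.

224 days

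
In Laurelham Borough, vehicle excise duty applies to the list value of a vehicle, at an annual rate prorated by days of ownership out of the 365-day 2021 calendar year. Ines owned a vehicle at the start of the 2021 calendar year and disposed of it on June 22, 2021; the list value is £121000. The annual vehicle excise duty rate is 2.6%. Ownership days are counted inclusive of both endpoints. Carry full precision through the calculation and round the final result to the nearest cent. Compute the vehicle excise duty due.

Days held (January 1 – June 22, 2021): 173 out of 365
Tax = £121000 × 2.6% × 173/365 = £1491.1178

£1491.12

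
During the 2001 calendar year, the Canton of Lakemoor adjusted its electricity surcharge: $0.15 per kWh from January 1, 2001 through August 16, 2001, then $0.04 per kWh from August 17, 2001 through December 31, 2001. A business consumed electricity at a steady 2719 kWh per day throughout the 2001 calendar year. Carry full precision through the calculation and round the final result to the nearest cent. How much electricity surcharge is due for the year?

$107889.92

January 1 – August 16, 2001: 228 days × 2719 kWh/day = 619,932 kWh at $0.15/kWh → $92989.80
August 17 – December 31, 2001: 137 days × 2719 kWh/day = 372,503 kWh at $0.04/kWh → $14900.12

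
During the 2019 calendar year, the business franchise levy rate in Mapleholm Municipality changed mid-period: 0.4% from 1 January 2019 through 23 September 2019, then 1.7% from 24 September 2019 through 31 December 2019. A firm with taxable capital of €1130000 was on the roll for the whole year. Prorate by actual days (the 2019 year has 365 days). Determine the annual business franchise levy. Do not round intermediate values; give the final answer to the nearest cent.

€8504.41

1 January – 23 September 2019: 266 days at 0.4% → €1130000 × 0.4% × 266/365 = €3294.0274
24 September – 31 December 2019: 99 days at 1.7% → €1130000 × 1.7% × 99/365 = €5210.3836
Total = €8504.4110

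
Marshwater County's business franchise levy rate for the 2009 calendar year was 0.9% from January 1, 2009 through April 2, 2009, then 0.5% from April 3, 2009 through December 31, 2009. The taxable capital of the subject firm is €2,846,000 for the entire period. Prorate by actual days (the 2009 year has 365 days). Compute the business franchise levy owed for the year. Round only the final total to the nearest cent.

€17,099.39

January 1 – April 2, 2009: 92 days at 0.9% → €2,846,000 × 0.9% × 92/365 = €6,456.1315
April 3 – December 31, 2009: 273 days at 0.5% → €2,846,000 × 0.5% × 273/365 = €10,643.2603
Total = €17,099.3918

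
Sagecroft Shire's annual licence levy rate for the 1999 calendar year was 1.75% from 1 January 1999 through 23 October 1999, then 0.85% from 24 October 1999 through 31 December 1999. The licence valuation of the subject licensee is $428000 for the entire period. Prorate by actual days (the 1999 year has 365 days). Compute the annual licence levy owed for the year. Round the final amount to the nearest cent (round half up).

$6761.81

1 January – 23 October 1999: 296 days at 1.75% → $428000 × 1.75% × 296/365 = $6074.0822
24 October – 31 December 1999: 69 days at 0.85% → $428000 × 0.85% × 69/365 = $687.7315
Total = $6761.8137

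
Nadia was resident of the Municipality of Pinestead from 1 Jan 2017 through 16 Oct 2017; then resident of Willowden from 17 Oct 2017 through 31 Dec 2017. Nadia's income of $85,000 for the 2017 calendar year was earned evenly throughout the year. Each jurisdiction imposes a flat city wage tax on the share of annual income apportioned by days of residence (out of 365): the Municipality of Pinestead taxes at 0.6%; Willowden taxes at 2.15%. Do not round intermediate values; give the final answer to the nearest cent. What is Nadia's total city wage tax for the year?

The Municipality of Pinestead, 1 Jan – 16 Oct 2017: 289 days → $85,000 × 0.6% × 289/365 = $403.8082
Willowden, 17 Oct – 31 Dec 2017: 76 days → $85,000 × 2.15% × 76/365 = $380.5205
Total = $784.3288

$784.33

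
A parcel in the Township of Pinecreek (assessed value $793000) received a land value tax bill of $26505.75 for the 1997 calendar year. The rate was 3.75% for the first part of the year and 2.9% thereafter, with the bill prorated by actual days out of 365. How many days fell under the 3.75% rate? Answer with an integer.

190 days

Let d = days at the first rate; then 365 − d days at the second rate.
$793000 × [3.75%·d + 2.9%·(365−d)] / 365 = $26505.75
Solving gives d = 190, so the new rate took effect on 10 Jul 1997.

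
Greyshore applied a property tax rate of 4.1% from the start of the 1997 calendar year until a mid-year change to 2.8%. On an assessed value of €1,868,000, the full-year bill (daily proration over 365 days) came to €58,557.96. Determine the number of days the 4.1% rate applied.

Let d = days at the first rate; then 365 − d days at the second rate.
€1,868,000 × [4.1%·d + 2.8%·(365−d)] / 365 = €58,557.96
Solving gives d = 94, so the new rate took effect on 5 Apr 1997.

94 days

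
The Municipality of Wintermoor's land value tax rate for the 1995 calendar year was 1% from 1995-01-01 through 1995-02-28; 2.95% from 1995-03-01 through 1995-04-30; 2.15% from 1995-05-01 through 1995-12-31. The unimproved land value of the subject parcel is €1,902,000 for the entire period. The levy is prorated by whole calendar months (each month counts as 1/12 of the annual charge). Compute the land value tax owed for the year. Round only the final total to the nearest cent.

€39,783.50

1995-01-01 to 1995-02-28: 2 months at 1% → €1,902,000 × 1% × 2/12 = €3,170.0000
1995-03-01 to 1995-04-30: 2 months at 2.95% → €1,902,000 × 2.95% × 2/12 = €9,351.5000
1995-05-01 to 1995-12-31: 8 months at 2.15% → €1,902,000 × 2.15% × 8/12 = €27,262.0000
Total = €39,783.5000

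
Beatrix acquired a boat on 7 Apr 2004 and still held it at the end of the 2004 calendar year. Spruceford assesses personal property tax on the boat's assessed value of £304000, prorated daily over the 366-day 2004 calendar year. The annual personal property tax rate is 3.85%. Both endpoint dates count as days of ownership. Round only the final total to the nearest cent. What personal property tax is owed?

Days held (7 Apr – 31 Dec 2004): 269 out of 366
Tax = £304000 × 3.85% × 269/366 = £8602.1202

£8602.12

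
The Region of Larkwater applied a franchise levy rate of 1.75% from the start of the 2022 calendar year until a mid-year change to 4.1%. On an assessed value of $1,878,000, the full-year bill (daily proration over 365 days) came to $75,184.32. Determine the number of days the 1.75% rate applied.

Let d = days at the first rate; then 365 − d days at the second rate.
$1,878,000 × [1.75%·d + 4.1%·(365−d)] / 365 = $75,184.32
Solving gives d = 15, so the new rate took effect on 16 January 2022.

15 days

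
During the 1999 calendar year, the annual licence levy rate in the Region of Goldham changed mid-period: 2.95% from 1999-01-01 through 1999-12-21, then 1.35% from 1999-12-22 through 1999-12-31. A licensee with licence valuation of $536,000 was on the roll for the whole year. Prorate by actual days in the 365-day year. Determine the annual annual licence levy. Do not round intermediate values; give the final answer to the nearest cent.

1999-01-01 to 1999-12-21: 355 days at 2.95% → $536,000 × 2.95% × 355/365 = $15,378.7945
1999-12-22 to 1999-12-31: 10 days at 1.35% → $536,000 × 1.35% × 10/365 = $198.2466
Total = $15,577.0411

$15,577.04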